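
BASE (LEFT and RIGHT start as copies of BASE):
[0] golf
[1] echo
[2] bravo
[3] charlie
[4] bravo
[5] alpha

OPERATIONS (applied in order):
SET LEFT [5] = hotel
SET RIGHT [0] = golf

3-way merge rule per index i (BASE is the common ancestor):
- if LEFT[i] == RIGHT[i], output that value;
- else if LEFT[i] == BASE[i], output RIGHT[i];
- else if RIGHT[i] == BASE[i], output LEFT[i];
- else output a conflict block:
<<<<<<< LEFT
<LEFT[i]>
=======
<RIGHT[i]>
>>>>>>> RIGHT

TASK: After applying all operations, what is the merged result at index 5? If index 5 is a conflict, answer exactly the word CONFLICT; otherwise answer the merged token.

Answer: hotel

Derivation:
Final LEFT:  [golf, echo, bravo, charlie, bravo, hotel]
Final RIGHT: [golf, echo, bravo, charlie, bravo, alpha]
i=0: L=golf R=golf -> agree -> golf
i=1: L=echo R=echo -> agree -> echo
i=2: L=bravo R=bravo -> agree -> bravo
i=3: L=charlie R=charlie -> agree -> charlie
i=4: L=bravo R=bravo -> agree -> bravo
i=5: L=hotel, R=alpha=BASE -> take LEFT -> hotel
Index 5 -> hotel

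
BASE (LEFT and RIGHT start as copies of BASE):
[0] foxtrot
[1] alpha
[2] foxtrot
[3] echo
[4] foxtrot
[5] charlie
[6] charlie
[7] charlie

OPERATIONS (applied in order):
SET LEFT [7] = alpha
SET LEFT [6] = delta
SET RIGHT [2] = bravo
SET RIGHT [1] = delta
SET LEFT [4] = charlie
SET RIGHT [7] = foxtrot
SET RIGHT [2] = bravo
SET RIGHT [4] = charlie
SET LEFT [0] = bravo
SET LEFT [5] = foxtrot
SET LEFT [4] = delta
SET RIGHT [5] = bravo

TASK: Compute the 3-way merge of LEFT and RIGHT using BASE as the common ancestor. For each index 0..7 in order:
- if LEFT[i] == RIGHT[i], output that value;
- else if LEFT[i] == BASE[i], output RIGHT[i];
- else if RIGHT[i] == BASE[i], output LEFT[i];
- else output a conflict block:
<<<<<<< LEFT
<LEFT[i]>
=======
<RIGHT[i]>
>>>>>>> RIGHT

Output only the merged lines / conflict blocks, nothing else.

Answer: bravo
delta
bravo
echo
<<<<<<< LEFT
delta
=======
charlie
>>>>>>> RIGHT
<<<<<<< LEFT
foxtrot
=======
bravo
>>>>>>> RIGHT
delta
<<<<<<< LEFT
alpha
=======
foxtrot
>>>>>>> RIGHT

Derivation:
Final LEFT:  [bravo, alpha, foxtrot, echo, delta, foxtrot, delta, alpha]
Final RIGHT: [foxtrot, delta, bravo, echo, charlie, bravo, charlie, foxtrot]
i=0: L=bravo, R=foxtrot=BASE -> take LEFT -> bravo
i=1: L=alpha=BASE, R=delta -> take RIGHT -> delta
i=2: L=foxtrot=BASE, R=bravo -> take RIGHT -> bravo
i=3: L=echo R=echo -> agree -> echo
i=4: BASE=foxtrot L=delta R=charlie all differ -> CONFLICT
i=5: BASE=charlie L=foxtrot R=bravo all differ -> CONFLICT
i=6: L=delta, R=charlie=BASE -> take LEFT -> delta
i=7: BASE=charlie L=alpha R=foxtrot all differ -> CONFLICT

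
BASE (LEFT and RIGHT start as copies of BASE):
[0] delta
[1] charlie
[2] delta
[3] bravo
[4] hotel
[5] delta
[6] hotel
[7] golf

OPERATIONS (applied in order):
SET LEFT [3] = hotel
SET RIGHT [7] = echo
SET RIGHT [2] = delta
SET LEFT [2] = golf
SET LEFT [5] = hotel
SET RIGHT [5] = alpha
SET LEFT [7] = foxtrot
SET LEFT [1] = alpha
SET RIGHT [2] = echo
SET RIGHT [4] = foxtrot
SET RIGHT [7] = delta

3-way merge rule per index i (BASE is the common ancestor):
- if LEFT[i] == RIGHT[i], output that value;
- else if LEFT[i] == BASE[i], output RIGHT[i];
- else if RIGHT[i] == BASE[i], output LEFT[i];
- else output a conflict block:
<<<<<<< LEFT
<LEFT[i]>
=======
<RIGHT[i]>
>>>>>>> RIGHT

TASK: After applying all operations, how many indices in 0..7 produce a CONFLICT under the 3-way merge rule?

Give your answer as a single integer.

Final LEFT:  [delta, alpha, golf, hotel, hotel, hotel, hotel, foxtrot]
Final RIGHT: [delta, charlie, echo, bravo, foxtrot, alpha, hotel, delta]
i=0: L=delta R=delta -> agree -> delta
i=1: L=alpha, R=charlie=BASE -> take LEFT -> alpha
i=2: BASE=delta L=golf R=echo all differ -> CONFLICT
i=3: L=hotel, R=bravo=BASE -> take LEFT -> hotel
i=4: L=hotel=BASE, R=foxtrot -> take RIGHT -> foxtrot
i=5: BASE=delta L=hotel R=alpha all differ -> CONFLICT
i=6: L=hotel R=hotel -> agree -> hotel
i=7: BASE=golf L=foxtrot R=delta all differ -> CONFLICT
Conflict count: 3

Answer: 3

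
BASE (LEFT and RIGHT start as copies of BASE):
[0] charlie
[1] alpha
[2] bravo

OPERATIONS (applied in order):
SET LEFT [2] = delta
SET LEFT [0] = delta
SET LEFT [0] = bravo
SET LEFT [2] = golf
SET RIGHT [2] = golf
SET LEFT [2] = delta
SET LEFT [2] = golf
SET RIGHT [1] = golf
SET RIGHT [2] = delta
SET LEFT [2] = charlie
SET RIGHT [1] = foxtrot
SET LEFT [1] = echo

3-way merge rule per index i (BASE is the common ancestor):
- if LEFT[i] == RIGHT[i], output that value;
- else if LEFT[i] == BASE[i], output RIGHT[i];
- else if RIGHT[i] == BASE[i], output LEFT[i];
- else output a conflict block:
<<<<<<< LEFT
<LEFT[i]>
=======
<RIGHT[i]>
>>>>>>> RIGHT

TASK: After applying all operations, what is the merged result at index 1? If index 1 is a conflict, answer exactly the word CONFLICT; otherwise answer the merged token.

Answer: CONFLICT

Derivation:
Final LEFT:  [bravo, echo, charlie]
Final RIGHT: [charlie, foxtrot, delta]
i=0: L=bravo, R=charlie=BASE -> take LEFT -> bravo
i=1: BASE=alpha L=echo R=foxtrot all differ -> CONFLICT
i=2: BASE=bravo L=charlie R=delta all differ -> CONFLICT
Index 1 -> CONFLICT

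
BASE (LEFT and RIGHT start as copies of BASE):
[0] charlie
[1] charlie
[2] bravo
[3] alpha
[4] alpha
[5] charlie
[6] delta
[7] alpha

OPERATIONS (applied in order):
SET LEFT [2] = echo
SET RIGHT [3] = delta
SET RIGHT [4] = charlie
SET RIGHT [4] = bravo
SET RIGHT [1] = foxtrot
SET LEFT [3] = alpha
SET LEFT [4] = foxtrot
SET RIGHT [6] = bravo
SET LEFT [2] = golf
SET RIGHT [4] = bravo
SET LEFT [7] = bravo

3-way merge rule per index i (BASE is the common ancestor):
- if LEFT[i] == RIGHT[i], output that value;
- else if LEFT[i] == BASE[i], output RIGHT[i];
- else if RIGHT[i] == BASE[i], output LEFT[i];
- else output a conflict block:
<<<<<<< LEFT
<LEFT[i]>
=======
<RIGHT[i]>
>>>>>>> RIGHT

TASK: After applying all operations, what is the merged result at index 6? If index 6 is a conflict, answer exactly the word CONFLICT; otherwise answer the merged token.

Final LEFT:  [charlie, charlie, golf, alpha, foxtrot, charlie, delta, bravo]
Final RIGHT: [charlie, foxtrot, bravo, delta, bravo, charlie, bravo, alpha]
i=0: L=charlie R=charlie -> agree -> charlie
i=1: L=charlie=BASE, R=foxtrot -> take RIGHT -> foxtrot
i=2: L=golf, R=bravo=BASE -> take LEFT -> golf
i=3: L=alpha=BASE, R=delta -> take RIGHT -> delta
i=4: BASE=alpha L=foxtrot R=bravo all differ -> CONFLICT
i=5: L=charlie R=charlie -> agree -> charlie
i=6: L=delta=BASE, R=bravo -> take RIGHT -> bravo
i=7: L=bravo, R=alpha=BASE -> take LEFT -> bravo
Index 6 -> bravo

Answer: bravo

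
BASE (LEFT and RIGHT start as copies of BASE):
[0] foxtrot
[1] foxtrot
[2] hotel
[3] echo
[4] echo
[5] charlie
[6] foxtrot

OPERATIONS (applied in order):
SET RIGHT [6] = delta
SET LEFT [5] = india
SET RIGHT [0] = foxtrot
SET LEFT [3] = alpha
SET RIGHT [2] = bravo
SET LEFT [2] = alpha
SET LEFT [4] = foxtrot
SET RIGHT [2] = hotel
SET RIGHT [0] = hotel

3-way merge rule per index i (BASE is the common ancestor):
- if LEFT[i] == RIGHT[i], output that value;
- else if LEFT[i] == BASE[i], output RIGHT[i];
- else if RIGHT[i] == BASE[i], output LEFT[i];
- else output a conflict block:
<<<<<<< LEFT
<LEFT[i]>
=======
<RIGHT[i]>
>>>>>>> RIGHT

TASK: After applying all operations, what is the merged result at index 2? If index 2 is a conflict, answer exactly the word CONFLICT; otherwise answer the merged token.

Answer: alpha

Derivation:
Final LEFT:  [foxtrot, foxtrot, alpha, alpha, foxtrot, india, foxtrot]
Final RIGHT: [hotel, foxtrot, hotel, echo, echo, charlie, delta]
i=0: L=foxtrot=BASE, R=hotel -> take RIGHT -> hotel
i=1: L=foxtrot R=foxtrot -> agree -> foxtrot
i=2: L=alpha, R=hotel=BASE -> take LEFT -> alpha
i=3: L=alpha, R=echo=BASE -> take LEFT -> alpha
i=4: L=foxtrot, R=echo=BASE -> take LEFT -> foxtrot
i=5: L=india, R=charlie=BASE -> take LEFT -> india
i=6: L=foxtrot=BASE, R=delta -> take RIGHT -> delta
Index 2 -> alpha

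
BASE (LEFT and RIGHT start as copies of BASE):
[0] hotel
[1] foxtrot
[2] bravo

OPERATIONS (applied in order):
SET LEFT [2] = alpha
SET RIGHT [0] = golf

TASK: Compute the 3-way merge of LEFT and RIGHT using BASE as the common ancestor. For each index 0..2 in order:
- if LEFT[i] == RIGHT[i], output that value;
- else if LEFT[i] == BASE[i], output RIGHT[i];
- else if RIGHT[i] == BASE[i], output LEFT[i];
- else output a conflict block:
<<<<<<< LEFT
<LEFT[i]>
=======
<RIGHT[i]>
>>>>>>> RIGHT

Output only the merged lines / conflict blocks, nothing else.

Final LEFT:  [hotel, foxtrot, alpha]
Final RIGHT: [golf, foxtrot, bravo]
i=0: L=hotel=BASE, R=golf -> take RIGHT -> golf
i=1: L=foxtrot R=foxtrot -> agree -> foxtrot
i=2: L=alpha, R=bravo=BASE -> take LEFT -> alpha

Answer: golf
foxtrot
alpha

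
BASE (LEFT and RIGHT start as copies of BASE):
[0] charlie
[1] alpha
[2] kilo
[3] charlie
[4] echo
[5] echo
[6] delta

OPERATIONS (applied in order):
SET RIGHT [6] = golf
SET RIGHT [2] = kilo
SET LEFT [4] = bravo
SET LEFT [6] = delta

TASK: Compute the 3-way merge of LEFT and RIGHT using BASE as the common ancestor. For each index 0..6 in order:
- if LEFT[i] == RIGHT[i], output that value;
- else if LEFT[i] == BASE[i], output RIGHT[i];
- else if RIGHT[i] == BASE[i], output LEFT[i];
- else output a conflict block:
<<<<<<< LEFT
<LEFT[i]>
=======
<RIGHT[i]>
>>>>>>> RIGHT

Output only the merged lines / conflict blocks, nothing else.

Answer: charlie
alpha
kilo
charlie
bravo
echo
golf

Derivation:
Final LEFT:  [charlie, alpha, kilo, charlie, bravo, echo, delta]
Final RIGHT: [charlie, alpha, kilo, charlie, echo, echo, golf]
i=0: L=charlie R=charlie -> agree -> charlie
i=1: L=alpha R=alpha -> agree -> alpha
i=2: L=kilo R=kilo -> agree -> kilo
i=3: L=charlie R=charlie -> agree -> charlie
i=4: L=bravo, R=echo=BASE -> take LEFT -> bravo
i=5: L=echo R=echo -> agree -> echo
i=6: L=delta=BASE, R=golf -> take RIGHT -> golf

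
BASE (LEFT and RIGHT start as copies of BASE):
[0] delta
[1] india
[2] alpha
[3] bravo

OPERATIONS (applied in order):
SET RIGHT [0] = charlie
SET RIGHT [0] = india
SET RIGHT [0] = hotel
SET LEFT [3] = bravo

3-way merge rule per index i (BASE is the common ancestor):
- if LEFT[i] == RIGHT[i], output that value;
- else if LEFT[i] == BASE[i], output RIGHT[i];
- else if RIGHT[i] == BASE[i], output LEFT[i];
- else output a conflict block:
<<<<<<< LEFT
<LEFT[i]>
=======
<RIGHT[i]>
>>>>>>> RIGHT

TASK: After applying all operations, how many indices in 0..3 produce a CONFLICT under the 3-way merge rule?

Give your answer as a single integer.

Final LEFT:  [delta, india, alpha, bravo]
Final RIGHT: [hotel, india, alpha, bravo]
i=0: L=delta=BASE, R=hotel -> take RIGHT -> hotel
i=1: L=india R=india -> agree -> india
i=2: L=alpha R=alpha -> agree -> alpha
i=3: L=bravo R=bravo -> agree -> bravo
Conflict count: 0

Answer: 0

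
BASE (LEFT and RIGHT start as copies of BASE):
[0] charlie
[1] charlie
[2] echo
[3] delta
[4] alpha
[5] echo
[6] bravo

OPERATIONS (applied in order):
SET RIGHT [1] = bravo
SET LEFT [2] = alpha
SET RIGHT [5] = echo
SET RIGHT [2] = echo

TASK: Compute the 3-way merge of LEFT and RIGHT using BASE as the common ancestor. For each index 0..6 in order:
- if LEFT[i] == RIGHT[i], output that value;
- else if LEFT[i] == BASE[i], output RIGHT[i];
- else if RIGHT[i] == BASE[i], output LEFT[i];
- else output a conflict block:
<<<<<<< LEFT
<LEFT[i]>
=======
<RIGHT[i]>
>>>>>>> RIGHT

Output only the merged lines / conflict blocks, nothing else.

Final LEFT:  [charlie, charlie, alpha, delta, alpha, echo, bravo]
Final RIGHT: [charlie, bravo, echo, delta, alpha, echo, bravo]
i=0: L=charlie R=charlie -> agree -> charlie
i=1: L=charlie=BASE, R=bravo -> take RIGHT -> bravo
i=2: L=alpha, R=echo=BASE -> take LEFT -> alpha
i=3: L=delta R=delta -> agree -> delta
i=4: L=alpha R=alpha -> agree -> alpha
i=5: L=echo R=echo -> agree -> echo
i=6: L=bravo R=bravo -> agree -> bravo

Answer: charlie
bravo
alpha
delta
alpha
echo
bravo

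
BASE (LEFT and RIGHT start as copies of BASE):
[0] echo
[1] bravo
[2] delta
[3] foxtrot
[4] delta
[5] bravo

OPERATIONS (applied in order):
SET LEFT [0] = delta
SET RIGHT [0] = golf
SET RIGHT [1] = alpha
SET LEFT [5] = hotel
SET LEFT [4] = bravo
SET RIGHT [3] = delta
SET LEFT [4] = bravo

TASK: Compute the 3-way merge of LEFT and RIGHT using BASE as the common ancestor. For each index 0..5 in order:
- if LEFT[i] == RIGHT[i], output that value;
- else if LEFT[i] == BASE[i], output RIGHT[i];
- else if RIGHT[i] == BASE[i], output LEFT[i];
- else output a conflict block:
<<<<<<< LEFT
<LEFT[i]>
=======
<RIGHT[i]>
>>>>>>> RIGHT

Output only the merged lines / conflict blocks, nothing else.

Answer: <<<<<<< LEFT
delta
=======
golf
>>>>>>> RIGHT
alpha
delta
delta
bravo
hotel

Derivation:
Final LEFT:  [delta, bravo, delta, foxtrot, bravo, hotel]
Final RIGHT: [golf, alpha, delta, delta, delta, bravo]
i=0: BASE=echo L=delta R=golf all differ -> CONFLICT
i=1: L=bravo=BASE, R=alpha -> take RIGHT -> alpha
i=2: L=delta R=delta -> agree -> delta
i=3: L=foxtrot=BASE, R=delta -> take RIGHT -> delta
i=4: L=bravo, R=delta=BASE -> take LEFT -> bravo
i=5: L=hotel, R=bravo=BASE -> take LEFT -> hotel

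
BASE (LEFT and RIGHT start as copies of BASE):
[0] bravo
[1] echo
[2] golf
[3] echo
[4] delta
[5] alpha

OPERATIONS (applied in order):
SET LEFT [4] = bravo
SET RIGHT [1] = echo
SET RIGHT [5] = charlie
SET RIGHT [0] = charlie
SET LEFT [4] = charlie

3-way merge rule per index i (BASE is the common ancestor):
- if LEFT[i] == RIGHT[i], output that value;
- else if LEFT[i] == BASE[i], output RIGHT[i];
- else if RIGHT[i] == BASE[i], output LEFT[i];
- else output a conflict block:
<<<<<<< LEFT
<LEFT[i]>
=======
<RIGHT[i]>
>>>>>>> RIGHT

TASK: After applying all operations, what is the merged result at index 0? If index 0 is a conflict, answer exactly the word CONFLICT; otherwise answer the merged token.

Answer: charlie

Derivation:
Final LEFT:  [bravo, echo, golf, echo, charlie, alpha]
Final RIGHT: [charlie, echo, golf, echo, delta, charlie]
i=0: L=bravo=BASE, R=charlie -> take RIGHT -> charlie
i=1: L=echo R=echo -> agree -> echo
i=2: L=golf R=golf -> agree -> golf
i=3: L=echo R=echo -> agree -> echo
i=4: L=charlie, R=delta=BASE -> take LEFT -> charlie
i=5: L=alpha=BASE, R=charlie -> take RIGHT -> charlie
Index 0 -> charlie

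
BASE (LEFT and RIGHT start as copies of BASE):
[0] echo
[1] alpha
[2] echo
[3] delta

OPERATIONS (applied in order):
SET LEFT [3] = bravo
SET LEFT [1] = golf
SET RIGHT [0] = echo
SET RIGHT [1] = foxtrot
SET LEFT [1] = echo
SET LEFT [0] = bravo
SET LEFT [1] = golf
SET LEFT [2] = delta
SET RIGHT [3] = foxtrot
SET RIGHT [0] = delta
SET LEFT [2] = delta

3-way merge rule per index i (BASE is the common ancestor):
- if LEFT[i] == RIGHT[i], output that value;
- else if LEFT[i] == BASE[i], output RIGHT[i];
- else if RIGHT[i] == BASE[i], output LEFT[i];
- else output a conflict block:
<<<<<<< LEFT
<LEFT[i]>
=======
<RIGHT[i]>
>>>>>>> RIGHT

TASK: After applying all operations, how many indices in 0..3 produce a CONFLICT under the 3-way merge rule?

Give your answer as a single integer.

Final LEFT:  [bravo, golf, delta, bravo]
Final RIGHT: [delta, foxtrot, echo, foxtrot]
i=0: BASE=echo L=bravo R=delta all differ -> CONFLICT
i=1: BASE=alpha L=golf R=foxtrot all differ -> CONFLICT
i=2: L=delta, R=echo=BASE -> take LEFT -> delta
i=3: BASE=delta L=bravo R=foxtrot all differ -> CONFLICT
Conflict count: 3

Answer: 3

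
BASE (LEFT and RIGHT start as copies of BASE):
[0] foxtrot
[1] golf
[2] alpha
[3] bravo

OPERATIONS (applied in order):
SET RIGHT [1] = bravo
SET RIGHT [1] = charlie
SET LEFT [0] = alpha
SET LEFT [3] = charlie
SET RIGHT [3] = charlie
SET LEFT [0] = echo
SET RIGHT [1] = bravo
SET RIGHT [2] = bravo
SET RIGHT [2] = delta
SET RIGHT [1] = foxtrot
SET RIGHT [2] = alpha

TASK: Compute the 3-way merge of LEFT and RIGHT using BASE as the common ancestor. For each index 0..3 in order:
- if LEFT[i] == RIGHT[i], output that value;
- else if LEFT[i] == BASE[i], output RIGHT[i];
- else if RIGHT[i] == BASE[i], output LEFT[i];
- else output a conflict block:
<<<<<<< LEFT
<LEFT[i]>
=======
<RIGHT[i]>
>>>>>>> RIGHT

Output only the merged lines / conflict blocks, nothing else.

Final LEFT:  [echo, golf, alpha, charlie]
Final RIGHT: [foxtrot, foxtrot, alpha, charlie]
i=0: L=echo, R=foxtrot=BASE -> take LEFT -> echo
i=1: L=golf=BASE, R=foxtrot -> take RIGHT -> foxtrot
i=2: L=alpha R=alpha -> agree -> alpha
i=3: L=charlie R=charlie -> agree -> charlie

Answer: echo
foxtrot
alpha
charlie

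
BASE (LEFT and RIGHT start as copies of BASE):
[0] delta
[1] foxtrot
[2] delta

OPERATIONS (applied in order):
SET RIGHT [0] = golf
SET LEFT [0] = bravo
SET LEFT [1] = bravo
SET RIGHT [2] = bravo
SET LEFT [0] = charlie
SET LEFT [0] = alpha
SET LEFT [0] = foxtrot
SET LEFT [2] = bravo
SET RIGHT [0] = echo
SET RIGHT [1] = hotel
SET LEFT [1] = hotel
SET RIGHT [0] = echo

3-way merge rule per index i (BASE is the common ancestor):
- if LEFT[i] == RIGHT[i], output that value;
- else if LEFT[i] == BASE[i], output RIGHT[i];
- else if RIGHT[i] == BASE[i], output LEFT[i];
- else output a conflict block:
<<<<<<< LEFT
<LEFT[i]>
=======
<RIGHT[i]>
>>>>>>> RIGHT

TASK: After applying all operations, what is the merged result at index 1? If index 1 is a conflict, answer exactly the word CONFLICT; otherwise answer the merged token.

Final LEFT:  [foxtrot, hotel, bravo]
Final RIGHT: [echo, hotel, bravo]
i=0: BASE=delta L=foxtrot R=echo all differ -> CONFLICT
i=1: L=hotel R=hotel -> agree -> hotel
i=2: L=bravo R=bravo -> agree -> bravo
Index 1 -> hotel

Answer: hotel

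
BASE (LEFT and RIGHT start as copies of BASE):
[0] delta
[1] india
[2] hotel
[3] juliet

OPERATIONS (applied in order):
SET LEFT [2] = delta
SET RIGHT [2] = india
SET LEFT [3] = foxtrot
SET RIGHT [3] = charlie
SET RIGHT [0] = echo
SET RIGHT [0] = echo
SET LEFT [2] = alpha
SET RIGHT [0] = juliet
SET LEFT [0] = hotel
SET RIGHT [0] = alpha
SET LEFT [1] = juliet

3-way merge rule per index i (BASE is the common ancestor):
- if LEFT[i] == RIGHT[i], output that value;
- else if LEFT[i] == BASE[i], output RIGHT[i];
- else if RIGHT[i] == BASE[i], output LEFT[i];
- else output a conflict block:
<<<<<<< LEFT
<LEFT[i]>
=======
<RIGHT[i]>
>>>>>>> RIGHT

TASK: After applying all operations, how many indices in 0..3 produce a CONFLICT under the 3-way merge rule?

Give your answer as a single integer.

Answer: 3

Derivation:
Final LEFT:  [hotel, juliet, alpha, foxtrot]
Final RIGHT: [alpha, india, india, charlie]
i=0: BASE=delta L=hotel R=alpha all differ -> CONFLICT
i=1: L=juliet, R=india=BASE -> take LEFT -> juliet
i=2: BASE=hotel L=alpha R=india all differ -> CONFLICT
i=3: BASE=juliet L=foxtrot R=charlie all differ -> CONFLICT
Conflict count: 3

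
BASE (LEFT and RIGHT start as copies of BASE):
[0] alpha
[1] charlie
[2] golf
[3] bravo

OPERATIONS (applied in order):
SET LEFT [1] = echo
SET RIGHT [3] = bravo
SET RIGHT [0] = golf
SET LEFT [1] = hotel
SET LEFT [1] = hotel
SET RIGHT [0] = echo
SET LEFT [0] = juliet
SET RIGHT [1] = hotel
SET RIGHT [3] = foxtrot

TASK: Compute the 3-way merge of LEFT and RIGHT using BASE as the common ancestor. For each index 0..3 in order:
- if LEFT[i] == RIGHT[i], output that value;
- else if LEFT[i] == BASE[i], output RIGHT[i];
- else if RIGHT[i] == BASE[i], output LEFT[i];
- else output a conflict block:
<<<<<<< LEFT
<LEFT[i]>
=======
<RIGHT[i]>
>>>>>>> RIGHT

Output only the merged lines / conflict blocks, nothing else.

Answer: <<<<<<< LEFT
juliet
=======
echo
>>>>>>> RIGHT
hotel
golf
foxtrot

Derivation:
Final LEFT:  [juliet, hotel, golf, bravo]
Final RIGHT: [echo, hotel, golf, foxtrot]
i=0: BASE=alpha L=juliet R=echo all differ -> CONFLICT
i=1: L=hotel R=hotel -> agree -> hotel
i=2: L=golf R=golf -> agree -> golf
i=3: L=bravo=BASE, R=foxtrot -> take RIGHT -> foxtrot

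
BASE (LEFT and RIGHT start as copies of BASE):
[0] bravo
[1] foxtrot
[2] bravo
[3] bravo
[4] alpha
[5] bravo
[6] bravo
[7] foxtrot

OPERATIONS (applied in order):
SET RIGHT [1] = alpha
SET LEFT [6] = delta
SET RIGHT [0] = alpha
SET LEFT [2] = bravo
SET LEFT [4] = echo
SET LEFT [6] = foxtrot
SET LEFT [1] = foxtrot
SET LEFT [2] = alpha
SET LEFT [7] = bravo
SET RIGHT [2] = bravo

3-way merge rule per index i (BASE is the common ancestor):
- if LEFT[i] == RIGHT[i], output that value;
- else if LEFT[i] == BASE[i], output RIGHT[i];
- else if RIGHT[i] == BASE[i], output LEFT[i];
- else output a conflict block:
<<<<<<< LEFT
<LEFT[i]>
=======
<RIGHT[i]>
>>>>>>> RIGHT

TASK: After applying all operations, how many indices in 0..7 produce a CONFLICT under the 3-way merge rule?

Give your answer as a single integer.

Final LEFT:  [bravo, foxtrot, alpha, bravo, echo, bravo, foxtrot, bravo]
Final RIGHT: [alpha, alpha, bravo, bravo, alpha, bravo, bravo, foxtrot]
i=0: L=bravo=BASE, R=alpha -> take RIGHT -> alpha
i=1: L=foxtrot=BASE, R=alpha -> take RIGHT -> alpha
i=2: L=alpha, R=bravo=BASE -> take LEFT -> alpha
i=3: L=bravo R=bravo -> agree -> bravo
i=4: L=echo, R=alpha=BASE -> take LEFT -> echo
i=5: L=bravo R=bravo -> agree -> bravo
i=6: L=foxtrot, R=bravo=BASE -> take LEFT -> foxtrot
i=7: L=bravo, R=foxtrot=BASE -> take LEFT -> bravo
Conflict count: 0

Answer: 0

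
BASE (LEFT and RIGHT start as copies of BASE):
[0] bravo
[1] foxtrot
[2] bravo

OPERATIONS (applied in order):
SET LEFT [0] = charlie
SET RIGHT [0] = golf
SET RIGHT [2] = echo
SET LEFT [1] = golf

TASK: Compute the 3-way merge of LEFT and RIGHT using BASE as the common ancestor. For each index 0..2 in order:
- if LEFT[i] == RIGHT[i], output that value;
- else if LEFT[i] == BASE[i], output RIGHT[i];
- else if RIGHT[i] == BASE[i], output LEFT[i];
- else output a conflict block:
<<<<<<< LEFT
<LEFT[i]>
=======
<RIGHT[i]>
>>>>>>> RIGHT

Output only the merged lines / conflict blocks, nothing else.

Final LEFT:  [charlie, golf, bravo]
Final RIGHT: [golf, foxtrot, echo]
i=0: BASE=bravo L=charlie R=golf all differ -> CONFLICT
i=1: L=golf, R=foxtrot=BASE -> take LEFT -> golf
i=2: L=bravo=BASE, R=echo -> take RIGHT -> echo

Answer: <<<<<<< LEFT
charlie
=======
golf
>>>>>>> RIGHT
golf
echo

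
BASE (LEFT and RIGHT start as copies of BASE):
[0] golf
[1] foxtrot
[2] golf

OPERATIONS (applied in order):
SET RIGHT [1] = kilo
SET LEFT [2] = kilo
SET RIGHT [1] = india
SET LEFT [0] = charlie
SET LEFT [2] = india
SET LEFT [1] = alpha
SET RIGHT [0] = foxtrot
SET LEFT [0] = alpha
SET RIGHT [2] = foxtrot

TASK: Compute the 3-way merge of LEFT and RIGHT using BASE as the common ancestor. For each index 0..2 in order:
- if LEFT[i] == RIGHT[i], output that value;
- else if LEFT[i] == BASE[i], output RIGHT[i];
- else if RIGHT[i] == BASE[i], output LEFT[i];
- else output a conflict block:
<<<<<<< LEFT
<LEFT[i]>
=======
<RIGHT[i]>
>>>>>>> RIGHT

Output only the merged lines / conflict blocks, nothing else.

Answer: <<<<<<< LEFT
alpha
=======
foxtrot
>>>>>>> RIGHT
<<<<<<< LEFT
alpha
=======
india
>>>>>>> RIGHT
<<<<<<< LEFT
india
=======
foxtrot
>>>>>>> RIGHT

Derivation:
Final LEFT:  [alpha, alpha, india]
Final RIGHT: [foxtrot, india, foxtrot]
i=0: BASE=golf L=alpha R=foxtrot all differ -> CONFLICT
i=1: BASE=foxtrot L=alpha R=india all differ -> CONFLICT
i=2: BASE=golf L=india R=foxtrot all differ -> CONFLICT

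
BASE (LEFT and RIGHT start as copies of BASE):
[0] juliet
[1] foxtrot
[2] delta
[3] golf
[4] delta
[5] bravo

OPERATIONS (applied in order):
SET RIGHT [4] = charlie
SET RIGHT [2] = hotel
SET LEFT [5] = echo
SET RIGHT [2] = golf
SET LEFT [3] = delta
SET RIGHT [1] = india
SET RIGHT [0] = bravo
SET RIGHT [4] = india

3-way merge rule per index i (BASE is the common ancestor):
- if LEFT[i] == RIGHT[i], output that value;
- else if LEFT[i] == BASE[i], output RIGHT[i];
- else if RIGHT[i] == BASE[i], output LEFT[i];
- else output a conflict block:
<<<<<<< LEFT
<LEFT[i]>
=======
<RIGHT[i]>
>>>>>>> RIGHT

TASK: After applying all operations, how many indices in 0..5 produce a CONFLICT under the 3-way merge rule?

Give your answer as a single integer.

Answer: 0

Derivation:
Final LEFT:  [juliet, foxtrot, delta, delta, delta, echo]
Final RIGHT: [bravo, india, golf, golf, india, bravo]
i=0: L=juliet=BASE, R=bravo -> take RIGHT -> bravo
i=1: L=foxtrot=BASE, R=india -> take RIGHT -> india
i=2: L=delta=BASE, R=golf -> take RIGHT -> golf
i=3: L=delta, R=golf=BASE -> take LEFT -> delta
i=4: L=delta=BASE, R=india -> take RIGHT -> india
i=5: L=echo, R=bravo=BASE -> take LEFT -> echo
Conflict count: 0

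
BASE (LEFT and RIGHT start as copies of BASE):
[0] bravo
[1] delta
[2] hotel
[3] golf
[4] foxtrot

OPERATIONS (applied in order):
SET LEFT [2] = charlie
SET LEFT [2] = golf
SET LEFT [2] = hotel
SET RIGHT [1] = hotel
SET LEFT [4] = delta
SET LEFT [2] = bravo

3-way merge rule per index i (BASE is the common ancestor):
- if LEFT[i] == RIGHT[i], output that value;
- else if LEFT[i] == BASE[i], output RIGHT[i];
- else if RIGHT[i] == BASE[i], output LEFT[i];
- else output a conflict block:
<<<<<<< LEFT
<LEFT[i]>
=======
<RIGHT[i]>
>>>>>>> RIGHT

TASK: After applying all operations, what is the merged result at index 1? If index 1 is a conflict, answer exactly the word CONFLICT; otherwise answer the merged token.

Final LEFT:  [bravo, delta, bravo, golf, delta]
Final RIGHT: [bravo, hotel, hotel, golf, foxtrot]
i=0: L=bravo R=bravo -> agree -> bravo
i=1: L=delta=BASE, R=hotel -> take RIGHT -> hotel
i=2: L=bravo, R=hotel=BASE -> take LEFT -> bravo
i=3: L=golf R=golf -> agree -> golf
i=4: L=delta, R=foxtrot=BASE -> take LEFT -> delta
Index 1 -> hotel

Answer: hotel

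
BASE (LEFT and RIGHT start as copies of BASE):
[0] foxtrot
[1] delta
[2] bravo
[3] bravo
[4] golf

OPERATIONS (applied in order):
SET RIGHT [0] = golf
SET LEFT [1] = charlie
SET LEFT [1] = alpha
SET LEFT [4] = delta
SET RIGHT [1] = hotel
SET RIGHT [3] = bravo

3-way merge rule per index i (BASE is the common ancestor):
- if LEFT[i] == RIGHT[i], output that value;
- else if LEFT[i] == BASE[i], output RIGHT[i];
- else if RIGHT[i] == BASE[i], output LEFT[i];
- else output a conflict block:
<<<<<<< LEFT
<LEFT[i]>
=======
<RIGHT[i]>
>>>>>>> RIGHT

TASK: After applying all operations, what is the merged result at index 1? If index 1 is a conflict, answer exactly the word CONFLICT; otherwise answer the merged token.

Answer: CONFLICT

Derivation:
Final LEFT:  [foxtrot, alpha, bravo, bravo, delta]
Final RIGHT: [golf, hotel, bravo, bravo, golf]
i=0: L=foxtrot=BASE, R=golf -> take RIGHT -> golf
i=1: BASE=delta L=alpha R=hotel all differ -> CONFLICT
i=2: L=bravo R=bravo -> agree -> bravo
i=3: L=bravo R=bravo -> agree -> bravo
i=4: L=delta, R=golf=BASE -> take LEFT -> delta
Index 1 -> CONFLICT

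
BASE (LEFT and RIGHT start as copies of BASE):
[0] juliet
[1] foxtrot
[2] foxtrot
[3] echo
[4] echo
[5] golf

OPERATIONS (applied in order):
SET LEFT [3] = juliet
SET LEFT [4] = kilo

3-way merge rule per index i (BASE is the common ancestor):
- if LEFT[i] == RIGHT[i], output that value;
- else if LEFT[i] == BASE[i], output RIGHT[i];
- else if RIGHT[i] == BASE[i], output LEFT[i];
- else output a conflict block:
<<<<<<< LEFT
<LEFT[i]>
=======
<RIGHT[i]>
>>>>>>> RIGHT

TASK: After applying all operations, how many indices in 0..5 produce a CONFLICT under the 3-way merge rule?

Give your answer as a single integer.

Answer: 0

Derivation:
Final LEFT:  [juliet, foxtrot, foxtrot, juliet, kilo, golf]
Final RIGHT: [juliet, foxtrot, foxtrot, echo, echo, golf]
i=0: L=juliet R=juliet -> agree -> juliet
i=1: L=foxtrot R=foxtrot -> agree -> foxtrot
i=2: L=foxtrot R=foxtrot -> agree -> foxtrot
i=3: L=juliet, R=echo=BASE -> take LEFT -> juliet
i=4: L=kilo, R=echo=BASE -> take LEFT -> kilo
i=5: L=golf R=golf -> agree -> golf
Conflict count: 0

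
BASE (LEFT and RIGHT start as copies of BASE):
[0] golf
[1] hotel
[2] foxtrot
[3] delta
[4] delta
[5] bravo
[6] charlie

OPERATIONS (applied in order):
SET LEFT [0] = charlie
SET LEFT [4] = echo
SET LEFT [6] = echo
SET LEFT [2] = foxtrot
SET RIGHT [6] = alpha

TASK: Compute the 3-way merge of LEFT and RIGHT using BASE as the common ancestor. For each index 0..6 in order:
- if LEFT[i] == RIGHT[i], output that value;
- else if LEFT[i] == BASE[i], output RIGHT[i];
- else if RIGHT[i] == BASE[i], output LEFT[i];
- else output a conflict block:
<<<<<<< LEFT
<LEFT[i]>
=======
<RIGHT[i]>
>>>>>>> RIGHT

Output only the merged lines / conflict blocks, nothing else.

Final LEFT:  [charlie, hotel, foxtrot, delta, echo, bravo, echo]
Final RIGHT: [golf, hotel, foxtrot, delta, delta, bravo, alpha]
i=0: L=charlie, R=golf=BASE -> take LEFT -> charlie
i=1: L=hotel R=hotel -> agree -> hotel
i=2: L=foxtrot R=foxtrot -> agree -> foxtrot
i=3: L=delta R=delta -> agree -> delta
i=4: L=echo, R=delta=BASE -> take LEFT -> echo
i=5: L=bravo R=bravo -> agree -> bravo
i=6: BASE=charlie L=echo R=alpha all differ -> CONFLICT

Answer: charlie
hotel
foxtrot
delta
echo
bravo
<<<<<<< LEFT
echo
=======
alpha
>>>>>>> RIGHT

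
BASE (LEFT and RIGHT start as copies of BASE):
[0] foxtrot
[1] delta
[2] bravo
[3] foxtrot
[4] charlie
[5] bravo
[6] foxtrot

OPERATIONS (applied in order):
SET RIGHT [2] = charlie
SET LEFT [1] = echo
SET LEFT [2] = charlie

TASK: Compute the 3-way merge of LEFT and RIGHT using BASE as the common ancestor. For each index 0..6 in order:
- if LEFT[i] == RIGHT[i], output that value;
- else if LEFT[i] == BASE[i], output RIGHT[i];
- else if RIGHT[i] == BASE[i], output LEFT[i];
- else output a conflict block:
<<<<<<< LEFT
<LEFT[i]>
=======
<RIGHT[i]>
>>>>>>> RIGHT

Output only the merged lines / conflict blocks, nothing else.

Answer: foxtrot
echo
charlie
foxtrot
charlie
bravo
foxtrot

Derivation:
Final LEFT:  [foxtrot, echo, charlie, foxtrot, charlie, bravo, foxtrot]
Final RIGHT: [foxtrot, delta, charlie, foxtrot, charlie, bravo, foxtrot]
i=0: L=foxtrot R=foxtrot -> agree -> foxtrot
i=1: L=echo, R=delta=BASE -> take LEFT -> echo
i=2: L=charlie R=charlie -> agree -> charlie
i=3: L=foxtrot R=foxtrot -> agree -> foxtrot
i=4: L=charlie R=charlie -> agree -> charlie
i=5: L=bravo R=bravo -> agree -> bravo
i=6: L=foxtrot R=foxtrot -> agree -> foxtrot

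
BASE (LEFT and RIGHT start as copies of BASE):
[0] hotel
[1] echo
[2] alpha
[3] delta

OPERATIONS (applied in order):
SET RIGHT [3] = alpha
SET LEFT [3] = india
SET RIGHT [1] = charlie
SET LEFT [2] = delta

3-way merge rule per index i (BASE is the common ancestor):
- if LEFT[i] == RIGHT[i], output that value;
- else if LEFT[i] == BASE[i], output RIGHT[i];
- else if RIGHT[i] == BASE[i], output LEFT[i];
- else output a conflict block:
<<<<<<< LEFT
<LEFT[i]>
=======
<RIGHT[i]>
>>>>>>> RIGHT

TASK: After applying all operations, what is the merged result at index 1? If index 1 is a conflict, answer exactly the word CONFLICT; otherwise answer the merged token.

Answer: charlie

Derivation:
Final LEFT:  [hotel, echo, delta, india]
Final RIGHT: [hotel, charlie, alpha, alpha]
i=0: L=hotel R=hotel -> agree -> hotel
i=1: L=echo=BASE, R=charlie -> take RIGHT -> charlie
i=2: L=delta, R=alpha=BASE -> take LEFT -> delta
i=3: BASE=delta L=india R=alpha all differ -> CONFLICT
Index 1 -> charlie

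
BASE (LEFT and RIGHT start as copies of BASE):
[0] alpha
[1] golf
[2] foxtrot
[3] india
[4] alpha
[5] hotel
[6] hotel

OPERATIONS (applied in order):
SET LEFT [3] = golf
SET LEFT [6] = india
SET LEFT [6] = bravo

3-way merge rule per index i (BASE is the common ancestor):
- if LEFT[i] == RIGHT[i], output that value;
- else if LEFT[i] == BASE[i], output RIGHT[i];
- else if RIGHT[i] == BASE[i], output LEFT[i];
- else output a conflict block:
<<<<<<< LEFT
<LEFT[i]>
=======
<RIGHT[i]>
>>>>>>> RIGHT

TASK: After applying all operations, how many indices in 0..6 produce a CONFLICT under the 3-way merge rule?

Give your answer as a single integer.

Answer: 0

Derivation:
Final LEFT:  [alpha, golf, foxtrot, golf, alpha, hotel, bravo]
Final RIGHT: [alpha, golf, foxtrot, india, alpha, hotel, hotel]
i=0: L=alpha R=alpha -> agree -> alpha
i=1: L=golf R=golf -> agree -> golf
i=2: L=foxtrot R=foxtrot -> agree -> foxtrot
i=3: L=golf, R=india=BASE -> take LEFT -> golf
i=4: L=alpha R=alpha -> agree -> alpha
i=5: L=hotel R=hotel -> agree -> hotel
i=6: L=bravo, R=hotel=BASE -> take LEFT -> bravo
Conflict count: 0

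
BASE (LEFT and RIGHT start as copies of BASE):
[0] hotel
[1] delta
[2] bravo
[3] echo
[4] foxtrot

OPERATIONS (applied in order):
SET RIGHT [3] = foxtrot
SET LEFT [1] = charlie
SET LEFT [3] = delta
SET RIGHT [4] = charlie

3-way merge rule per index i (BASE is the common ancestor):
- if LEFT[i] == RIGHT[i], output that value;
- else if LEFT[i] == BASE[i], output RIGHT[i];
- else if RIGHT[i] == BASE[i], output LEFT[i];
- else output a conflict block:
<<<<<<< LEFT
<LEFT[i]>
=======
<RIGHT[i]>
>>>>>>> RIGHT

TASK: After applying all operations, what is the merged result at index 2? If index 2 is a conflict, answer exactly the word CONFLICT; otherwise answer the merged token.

Answer: bravo

Derivation:
Final LEFT:  [hotel, charlie, bravo, delta, foxtrot]
Final RIGHT: [hotel, delta, bravo, foxtrot, charlie]
i=0: L=hotel R=hotel -> agree -> hotel
i=1: L=charlie, R=delta=BASE -> take LEFT -> charlie
i=2: L=bravo R=bravo -> agree -> bravo
i=3: BASE=echo L=delta R=foxtrot all differ -> CONFLICT
i=4: L=foxtrot=BASE, R=charlie -> take RIGHT -> charlie
Index 2 -> bravo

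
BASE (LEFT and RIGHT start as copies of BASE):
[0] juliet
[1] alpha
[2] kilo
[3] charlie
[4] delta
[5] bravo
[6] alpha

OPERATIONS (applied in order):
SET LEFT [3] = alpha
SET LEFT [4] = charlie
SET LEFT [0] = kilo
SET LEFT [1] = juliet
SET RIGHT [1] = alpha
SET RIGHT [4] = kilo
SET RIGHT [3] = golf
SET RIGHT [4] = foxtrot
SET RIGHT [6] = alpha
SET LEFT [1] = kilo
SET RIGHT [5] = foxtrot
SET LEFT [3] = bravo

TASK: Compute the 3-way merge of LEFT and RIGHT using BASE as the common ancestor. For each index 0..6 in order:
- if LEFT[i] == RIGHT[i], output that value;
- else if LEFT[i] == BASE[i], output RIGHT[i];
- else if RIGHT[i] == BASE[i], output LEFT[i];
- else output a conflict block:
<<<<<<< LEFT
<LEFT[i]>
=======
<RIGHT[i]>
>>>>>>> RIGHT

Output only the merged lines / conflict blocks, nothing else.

Final LEFT:  [kilo, kilo, kilo, bravo, charlie, bravo, alpha]
Final RIGHT: [juliet, alpha, kilo, golf, foxtrot, foxtrot, alpha]
i=0: L=kilo, R=juliet=BASE -> take LEFT -> kilo
i=1: L=kilo, R=alpha=BASE -> take LEFT -> kilo
i=2: L=kilo R=kilo -> agree -> kilo
i=3: BASE=charlie L=bravo R=golf all differ -> CONFLICT
i=4: BASE=delta L=charlie R=foxtrot all differ -> CONFLICT
i=5: L=bravo=BASE, R=foxtrot -> take RIGHT -> foxtrot
i=6: L=alpha R=alpha -> agree -> alpha

Answer: kilo
kilo
kilo
<<<<<<< LEFT
bravo
=======
golf
>>>>>>> RIGHT
<<<<<<< LEFT
charlie
=======
foxtrot
>>>>>>> RIGHT
foxtrot
alpha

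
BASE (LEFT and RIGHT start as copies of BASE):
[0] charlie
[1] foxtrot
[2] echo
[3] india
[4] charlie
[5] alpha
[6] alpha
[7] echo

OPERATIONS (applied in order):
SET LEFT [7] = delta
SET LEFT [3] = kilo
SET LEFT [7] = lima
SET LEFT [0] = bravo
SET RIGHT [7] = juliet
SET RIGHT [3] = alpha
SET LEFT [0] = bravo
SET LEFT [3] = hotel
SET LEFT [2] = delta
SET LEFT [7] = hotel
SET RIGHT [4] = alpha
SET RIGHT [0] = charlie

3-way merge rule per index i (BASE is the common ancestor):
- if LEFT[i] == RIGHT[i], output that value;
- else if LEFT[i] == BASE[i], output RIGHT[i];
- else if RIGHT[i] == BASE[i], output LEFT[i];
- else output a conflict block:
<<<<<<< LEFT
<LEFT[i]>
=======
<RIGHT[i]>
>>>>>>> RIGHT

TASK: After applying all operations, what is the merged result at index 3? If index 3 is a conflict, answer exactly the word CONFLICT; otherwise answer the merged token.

Answer: CONFLICT

Derivation:
Final LEFT:  [bravo, foxtrot, delta, hotel, charlie, alpha, alpha, hotel]
Final RIGHT: [charlie, foxtrot, echo, alpha, alpha, alpha, alpha, juliet]
i=0: L=bravo, R=charlie=BASE -> take LEFT -> bravo
i=1: L=foxtrot R=foxtrot -> agree -> foxtrot
i=2: L=delta, R=echo=BASE -> take LEFT -> delta
i=3: BASE=india L=hotel R=alpha all differ -> CONFLICT
i=4: L=charlie=BASE, R=alpha -> take RIGHT -> alpha
i=5: L=alpha R=alpha -> agree -> alpha
i=6: L=alpha R=alpha -> agree -> alpha
i=7: BASE=echo L=hotel R=juliet all differ -> CONFLICT
Index 3 -> CONFLICT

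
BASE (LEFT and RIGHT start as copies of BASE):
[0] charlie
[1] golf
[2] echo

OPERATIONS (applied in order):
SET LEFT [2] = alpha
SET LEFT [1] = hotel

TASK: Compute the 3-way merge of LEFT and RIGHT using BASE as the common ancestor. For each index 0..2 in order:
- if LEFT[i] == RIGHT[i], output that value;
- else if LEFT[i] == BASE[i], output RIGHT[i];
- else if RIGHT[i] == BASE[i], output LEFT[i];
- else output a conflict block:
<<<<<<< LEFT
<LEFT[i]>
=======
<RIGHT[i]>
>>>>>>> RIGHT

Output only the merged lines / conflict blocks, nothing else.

Answer: charlie
hotel
alpha

Derivation:
Final LEFT:  [charlie, hotel, alpha]
Final RIGHT: [charlie, golf, echo]
i=0: L=charlie R=charlie -> agree -> charlie
i=1: L=hotel, R=golf=BASE -> take LEFT -> hotel
i=2: L=alpha, R=echo=BASE -> take LEFT -> alpha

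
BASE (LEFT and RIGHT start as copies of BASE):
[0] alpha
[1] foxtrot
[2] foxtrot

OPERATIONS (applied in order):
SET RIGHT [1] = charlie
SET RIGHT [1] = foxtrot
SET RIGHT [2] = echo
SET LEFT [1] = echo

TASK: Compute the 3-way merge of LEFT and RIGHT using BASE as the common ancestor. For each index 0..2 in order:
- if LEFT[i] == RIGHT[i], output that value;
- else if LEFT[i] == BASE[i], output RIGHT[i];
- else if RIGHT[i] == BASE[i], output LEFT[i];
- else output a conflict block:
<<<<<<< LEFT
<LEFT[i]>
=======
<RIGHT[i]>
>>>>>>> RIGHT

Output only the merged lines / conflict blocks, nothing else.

Answer: alpha
echo
echo

Derivation:
Final LEFT:  [alpha, echo, foxtrot]
Final RIGHT: [alpha, foxtrot, echo]
i=0: L=alpha R=alpha -> agree -> alpha
i=1: L=echo, R=foxtrot=BASE -> take LEFT -> echo
i=2: L=foxtrot=BASE, R=echo -> take RIGHT -> echo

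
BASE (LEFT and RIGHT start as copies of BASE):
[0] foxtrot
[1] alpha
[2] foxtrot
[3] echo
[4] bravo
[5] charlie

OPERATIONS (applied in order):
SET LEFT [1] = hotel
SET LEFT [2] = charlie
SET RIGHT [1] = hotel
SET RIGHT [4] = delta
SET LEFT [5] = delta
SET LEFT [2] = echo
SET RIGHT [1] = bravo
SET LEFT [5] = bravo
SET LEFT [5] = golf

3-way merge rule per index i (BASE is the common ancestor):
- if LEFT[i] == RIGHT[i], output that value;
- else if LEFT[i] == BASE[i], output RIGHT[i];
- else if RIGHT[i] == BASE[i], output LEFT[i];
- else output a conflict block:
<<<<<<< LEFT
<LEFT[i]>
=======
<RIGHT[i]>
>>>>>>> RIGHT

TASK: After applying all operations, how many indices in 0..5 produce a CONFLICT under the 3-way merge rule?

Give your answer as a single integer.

Answer: 1

Derivation:
Final LEFT:  [foxtrot, hotel, echo, echo, bravo, golf]
Final RIGHT: [foxtrot, bravo, foxtrot, echo, delta, charlie]
i=0: L=foxtrot R=foxtrot -> agree -> foxtrot
i=1: BASE=alpha L=hotel R=bravo all differ -> CONFLICT
i=2: L=echo, R=foxtrot=BASE -> take LEFT -> echo
i=3: L=echo R=echo -> agree -> echo
i=4: L=bravo=BASE, R=delta -> take RIGHT -> delta
i=5: L=golf, R=charlie=BASE -> take LEFT -> golf
Conflict count: 1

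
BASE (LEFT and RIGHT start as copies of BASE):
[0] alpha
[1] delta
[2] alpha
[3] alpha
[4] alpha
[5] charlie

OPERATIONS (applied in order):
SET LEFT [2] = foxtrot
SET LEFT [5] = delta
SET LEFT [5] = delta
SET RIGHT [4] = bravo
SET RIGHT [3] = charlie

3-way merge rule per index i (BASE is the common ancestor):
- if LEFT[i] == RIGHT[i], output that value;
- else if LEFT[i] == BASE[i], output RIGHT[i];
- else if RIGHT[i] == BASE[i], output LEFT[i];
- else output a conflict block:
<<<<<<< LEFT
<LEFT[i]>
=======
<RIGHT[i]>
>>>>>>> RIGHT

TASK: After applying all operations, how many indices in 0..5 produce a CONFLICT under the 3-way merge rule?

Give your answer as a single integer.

Answer: 0

Derivation:
Final LEFT:  [alpha, delta, foxtrot, alpha, alpha, delta]
Final RIGHT: [alpha, delta, alpha, charlie, bravo, charlie]
i=0: L=alpha R=alpha -> agree -> alpha
i=1: L=delta R=delta -> agree -> delta
i=2: L=foxtrot, R=alpha=BASE -> take LEFT -> foxtrot
i=3: L=alpha=BASE, R=charlie -> take RIGHT -> charlie
i=4: L=alpha=BASE, R=bravo -> take RIGHT -> bravo
i=5: L=delta, R=charlie=BASE -> take LEFT -> delta
Conflict count: 0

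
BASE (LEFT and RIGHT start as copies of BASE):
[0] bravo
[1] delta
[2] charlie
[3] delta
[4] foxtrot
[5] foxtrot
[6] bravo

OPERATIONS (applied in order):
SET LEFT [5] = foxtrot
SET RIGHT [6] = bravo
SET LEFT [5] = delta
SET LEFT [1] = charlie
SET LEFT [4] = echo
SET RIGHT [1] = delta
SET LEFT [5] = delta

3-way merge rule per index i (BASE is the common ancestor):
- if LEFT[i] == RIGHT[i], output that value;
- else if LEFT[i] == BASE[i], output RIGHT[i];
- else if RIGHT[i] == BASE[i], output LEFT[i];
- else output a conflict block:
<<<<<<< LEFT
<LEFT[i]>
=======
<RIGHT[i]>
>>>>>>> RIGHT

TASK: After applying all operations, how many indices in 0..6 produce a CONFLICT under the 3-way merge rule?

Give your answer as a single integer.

Answer: 0

Derivation:
Final LEFT:  [bravo, charlie, charlie, delta, echo, delta, bravo]
Final RIGHT: [bravo, delta, charlie, delta, foxtrot, foxtrot, bravo]
i=0: L=bravo R=bravo -> agree -> bravo
i=1: L=charlie, R=delta=BASE -> take LEFT -> charlie
i=2: L=charlie R=charlie -> agree -> charlie
i=3: L=delta R=delta -> agree -> delta
i=4: L=echo, R=foxtrot=BASE -> take LEFT -> echo
i=5: L=delta, R=foxtrot=BASE -> take LEFT -> delta
i=6: L=bravo R=bravo -> agree -> bravo
Conflict count: 0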